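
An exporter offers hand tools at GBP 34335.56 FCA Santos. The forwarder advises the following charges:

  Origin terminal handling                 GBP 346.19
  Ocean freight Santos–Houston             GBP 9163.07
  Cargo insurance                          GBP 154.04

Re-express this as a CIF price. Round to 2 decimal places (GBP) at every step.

From FCA to CIF, the seller additionally bears: origin terminal, freight, insurance.
CIF price = 34335.56 + 346.19 + 9163.07 + 154.04 = 43998.86

CIF price: GBP 43998.86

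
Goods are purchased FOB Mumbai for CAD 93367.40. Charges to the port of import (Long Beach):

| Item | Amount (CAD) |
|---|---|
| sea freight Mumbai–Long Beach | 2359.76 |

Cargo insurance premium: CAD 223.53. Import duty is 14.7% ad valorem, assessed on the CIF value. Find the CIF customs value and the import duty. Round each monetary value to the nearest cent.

CIF value: CAD 95950.69; import duty: CAD 14104.75

CIF = FOB price + freight + insurance
CIF = 93367.40 + 2359.76 + 223.53 = 95950.69
Import duty = 95950.69 × 14.7% = 14104.75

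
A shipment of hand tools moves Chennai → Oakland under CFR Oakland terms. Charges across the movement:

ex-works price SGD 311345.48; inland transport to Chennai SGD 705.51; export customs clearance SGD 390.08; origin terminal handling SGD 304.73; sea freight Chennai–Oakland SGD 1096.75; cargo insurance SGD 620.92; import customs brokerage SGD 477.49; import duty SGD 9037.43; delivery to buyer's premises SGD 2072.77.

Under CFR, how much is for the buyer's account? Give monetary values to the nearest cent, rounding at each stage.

Buyer's account: SGD 12208.61

CFR: the seller pays costs through ocean freight to the destination port, but not insurance.
Seller's account: goods 311345.48 + inland to port 705.51 + export clearance 390.08 + origin terminal 304.73 + freight 1096.75 = 313842.55
Buyer's account: insurance 620.92 + brokerage 477.49 + duty 9037.43 + delivery 2072.77 = 12208.61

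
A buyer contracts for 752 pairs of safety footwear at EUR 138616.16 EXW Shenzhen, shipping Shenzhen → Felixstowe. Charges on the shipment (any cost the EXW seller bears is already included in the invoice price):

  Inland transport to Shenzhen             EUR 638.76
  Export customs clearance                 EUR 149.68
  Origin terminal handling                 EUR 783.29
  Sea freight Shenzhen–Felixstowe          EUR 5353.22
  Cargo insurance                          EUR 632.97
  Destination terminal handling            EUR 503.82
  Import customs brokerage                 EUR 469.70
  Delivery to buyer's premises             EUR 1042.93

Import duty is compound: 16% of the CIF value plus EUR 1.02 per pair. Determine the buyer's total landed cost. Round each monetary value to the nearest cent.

EXW: the seller makes goods available at their premises; the buyer bears all onward costs.
CIF value = EXW price + inland to port + export clearance + origin terminal + freight + insurance = 138616.16 + 638.76 + 149.68 + 783.29 + 5353.22 + 632.97 = 146174.08
Ad valorem component: 146174.08 × 16% = 23387.85
Specific component: 752 × 1.02 = 767.04
Import duty = 23387.85 + 767.04 = 24154.89
Buyer bears: inland to port 638.76 + export clearance 149.68 + origin terminal 783.29 + freight 5353.22 + insurance 632.97 + destination terminal 503.82 + brokerage 469.70 + delivery 1042.93 + duty 24154.89 = 33729.26
Landed cost = invoice 138616.16 + 33729.26 = 172345.42

Total landed cost: EUR 172345.42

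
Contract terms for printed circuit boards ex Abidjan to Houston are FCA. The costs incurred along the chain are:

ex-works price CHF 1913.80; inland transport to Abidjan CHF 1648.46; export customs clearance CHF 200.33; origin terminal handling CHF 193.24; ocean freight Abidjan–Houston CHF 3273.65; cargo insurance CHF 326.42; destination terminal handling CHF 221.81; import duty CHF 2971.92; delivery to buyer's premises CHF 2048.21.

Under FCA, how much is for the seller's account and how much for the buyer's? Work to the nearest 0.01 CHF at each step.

Seller: CHF 3762.59; buyer: CHF 9035.25

FCA: the seller delivers export-cleared goods to the carrier; the buyer bears costs from that point.
Seller's account: goods 1913.80 + inland to port 1648.46 + export clearance 200.33 = 3762.59
Buyer's account: origin terminal 193.24 + freight 3273.65 + insurance 326.42 + destination terminal 221.81 + duty 2971.92 + delivery 2048.21 = 9035.25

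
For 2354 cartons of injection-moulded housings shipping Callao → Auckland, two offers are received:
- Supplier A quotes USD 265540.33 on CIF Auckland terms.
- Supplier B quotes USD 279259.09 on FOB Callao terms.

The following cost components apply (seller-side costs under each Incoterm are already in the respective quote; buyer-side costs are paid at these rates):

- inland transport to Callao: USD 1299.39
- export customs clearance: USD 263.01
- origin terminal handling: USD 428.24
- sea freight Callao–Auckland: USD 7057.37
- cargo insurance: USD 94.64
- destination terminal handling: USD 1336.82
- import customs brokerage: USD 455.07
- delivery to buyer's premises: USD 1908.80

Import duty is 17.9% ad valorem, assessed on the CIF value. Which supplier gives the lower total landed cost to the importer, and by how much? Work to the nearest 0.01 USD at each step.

Supplier A (CIF):
The CIF price already equals the CIF value: 265540.33
Import duty = 265540.33 × 17.9% = 47531.72
Buyer bears (A): 1336.82 + 455.07 + 1908.80 = 3700.69
Landed cost (A) = invoice 265540.33 + 3700.69 + duty 47531.72 = 316772.74
Supplier B (FOB):
CIF value = FOB price + freight + insurance = 279259.09 + 7057.37 + 94.64 = 286411.10
Import duty = 286411.10 × 17.9% = 51267.59
Buyer bears (B): 7057.37 + 94.64 + 1336.82 + 455.07 + 1908.80 = 10852.70
Landed cost (B) = invoice 279259.09 + 10852.70 + duty 51267.59 = 341379.38
Difference = |316772.74 − 341379.38| = 24606.64

Supplier A is cheaper by USD 24606.64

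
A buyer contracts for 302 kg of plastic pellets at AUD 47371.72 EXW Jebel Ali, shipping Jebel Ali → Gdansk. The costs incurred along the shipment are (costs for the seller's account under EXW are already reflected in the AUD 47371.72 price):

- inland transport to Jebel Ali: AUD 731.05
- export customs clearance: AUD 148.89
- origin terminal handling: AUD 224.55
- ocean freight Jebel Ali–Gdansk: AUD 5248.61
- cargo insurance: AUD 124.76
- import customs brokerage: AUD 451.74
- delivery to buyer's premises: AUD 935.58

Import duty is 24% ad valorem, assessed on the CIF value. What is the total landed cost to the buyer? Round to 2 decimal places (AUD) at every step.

Total landed cost: AUD 68160.80

EXW: the seller makes goods available at their premises; the buyer bears all onward costs.
CIF value = EXW price + inland to port + export clearance + origin terminal + freight + insurance = 47371.72 + 731.05 + 148.89 + 224.55 + 5248.61 + 124.76 = 53849.58
Import duty = 53849.58 × 24% = 12923.90
Buyer bears: inland to port 731.05 + export clearance 148.89 + origin terminal 224.55 + freight 5248.61 + insurance 124.76 + brokerage 451.74 + delivery 935.58 + duty 12923.90 = 20789.08
Landed cost = invoice 47371.72 + 20789.08 = 68160.80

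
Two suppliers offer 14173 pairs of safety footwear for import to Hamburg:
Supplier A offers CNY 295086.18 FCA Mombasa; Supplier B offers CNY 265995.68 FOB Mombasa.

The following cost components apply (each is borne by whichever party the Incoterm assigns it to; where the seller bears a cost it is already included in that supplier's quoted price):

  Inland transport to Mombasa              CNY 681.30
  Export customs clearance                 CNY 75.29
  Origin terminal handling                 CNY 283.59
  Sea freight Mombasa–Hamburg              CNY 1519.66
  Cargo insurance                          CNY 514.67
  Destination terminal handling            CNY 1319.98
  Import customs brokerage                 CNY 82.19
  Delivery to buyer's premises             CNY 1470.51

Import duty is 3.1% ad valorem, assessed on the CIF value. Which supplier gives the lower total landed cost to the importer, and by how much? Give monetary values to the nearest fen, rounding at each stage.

Supplier A (FCA):
CIF value = FCA price + origin terminal + freight + insurance = 295086.18 + 283.59 + 1519.66 + 514.67 = 297404.10
Import duty = 297404.10 × 3.1% = 9219.53
Buyer bears (A): 283.59 + 1519.66 + 514.67 + 1319.98 + 82.19 + 1470.51 = 5190.60
Landed cost (A) = invoice 295086.18 + 5190.60 + duty 9219.53 = 309496.31
Supplier B (FOB):
CIF value = FOB price + freight + insurance = 265995.68 + 1519.66 + 514.67 = 268030.01
Import duty = 268030.01 × 3.1% = 8308.93
Buyer bears (B): 1519.66 + 514.67 + 1319.98 + 82.19 + 1470.51 = 4907.01
Landed cost (B) = invoice 265995.68 + 4907.01 + duty 8308.93 = 279211.62
Difference = |309496.31 − 279211.62| = 30284.69

Supplier B is cheaper by CNY 30284.69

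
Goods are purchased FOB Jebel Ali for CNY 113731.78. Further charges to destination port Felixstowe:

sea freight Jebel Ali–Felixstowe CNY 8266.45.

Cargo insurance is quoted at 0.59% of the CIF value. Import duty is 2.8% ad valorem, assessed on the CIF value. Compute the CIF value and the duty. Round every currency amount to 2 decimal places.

Let C be the CIF value. C = FOB price + freight + 0.59% × C
C − 0.59% × C = 113731.78 + 8266.45
0.9941 × C = 121998.23
C = 121998.23 / 0.9941 = 122722.29
Insurance premium = 0.59% × 122722.29 = 724.06
Import duty = 122722.29 × 2.8% = 3436.22

CIF value: CNY 122722.29; import duty: CNY 3436.22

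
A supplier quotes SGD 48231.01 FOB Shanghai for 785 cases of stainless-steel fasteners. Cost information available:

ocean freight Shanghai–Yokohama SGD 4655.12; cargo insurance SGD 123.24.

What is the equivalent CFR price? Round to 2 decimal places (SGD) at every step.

Not relevant to the conversion: insurance — on the buyer under both terms; not part of either seller's price.
From FOB to CFR, the seller additionally bears: freight.
CFR price = 48231.01 + 4655.12 = 52886.13

CFR price: SGD 52886.13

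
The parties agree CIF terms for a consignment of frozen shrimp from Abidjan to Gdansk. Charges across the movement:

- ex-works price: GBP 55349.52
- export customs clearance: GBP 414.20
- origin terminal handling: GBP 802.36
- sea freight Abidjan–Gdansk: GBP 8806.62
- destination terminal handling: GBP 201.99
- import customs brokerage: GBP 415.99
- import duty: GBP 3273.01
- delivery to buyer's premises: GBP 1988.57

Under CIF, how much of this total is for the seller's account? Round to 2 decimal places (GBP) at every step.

CIF: the seller pays costs through ocean freight and marine insurance to the destination port.
Seller's account: goods 55349.52 + export clearance 414.20 + origin terminal 802.36 + freight 8806.62 = 65372.70
Buyer's account: destination terminal 201.99 + brokerage 415.99 + duty 3273.01 + delivery 1988.57 = 5879.56

Seller's account: GBP 65372.70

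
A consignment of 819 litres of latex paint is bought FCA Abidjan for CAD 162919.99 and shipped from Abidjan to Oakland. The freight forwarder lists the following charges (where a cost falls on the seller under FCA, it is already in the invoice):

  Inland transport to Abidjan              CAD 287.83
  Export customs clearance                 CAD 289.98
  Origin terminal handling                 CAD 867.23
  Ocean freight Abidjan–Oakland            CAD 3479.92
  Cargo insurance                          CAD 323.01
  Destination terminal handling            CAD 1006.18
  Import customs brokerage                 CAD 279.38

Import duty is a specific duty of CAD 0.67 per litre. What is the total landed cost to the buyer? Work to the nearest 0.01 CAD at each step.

Total landed cost: CAD 169424.44

FCA: the seller delivers export-cleared goods to the carrier; the buyer bears costs from that point.
Already in the invoice (seller's account under FCA): inland to port, export clearance — exclude.
CIF value = FCA price + origin terminal + freight + insurance = 162919.99 + 867.23 + 3479.92 + 323.01 = 167590.15
Import duty = 819 × 0.67 = 548.73
Buyer bears: origin terminal 867.23 + freight 3479.92 + insurance 323.01 + destination terminal 1006.18 + brokerage 279.38 + duty 548.73 = 6504.45
Landed cost = invoice 162919.99 + 6504.45 = 169424.44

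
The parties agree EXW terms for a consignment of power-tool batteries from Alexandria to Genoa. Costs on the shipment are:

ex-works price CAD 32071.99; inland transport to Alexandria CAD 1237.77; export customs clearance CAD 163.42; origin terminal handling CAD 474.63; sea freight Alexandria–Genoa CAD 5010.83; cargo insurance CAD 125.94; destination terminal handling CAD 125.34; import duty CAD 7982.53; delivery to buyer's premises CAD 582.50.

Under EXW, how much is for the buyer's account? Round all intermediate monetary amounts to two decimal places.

Buyer's account: CAD 15702.96

EXW: the seller makes goods available at their premises; the buyer bears all onward costs.
Seller's account: goods 32071.99 = 32071.99
Buyer's account: inland to port 1237.77 + export clearance 163.42 + origin terminal 474.63 + freight 5010.83 + insurance 125.94 + destination terminal 125.34 + duty 7982.53 + delivery 582.50 = 15702.96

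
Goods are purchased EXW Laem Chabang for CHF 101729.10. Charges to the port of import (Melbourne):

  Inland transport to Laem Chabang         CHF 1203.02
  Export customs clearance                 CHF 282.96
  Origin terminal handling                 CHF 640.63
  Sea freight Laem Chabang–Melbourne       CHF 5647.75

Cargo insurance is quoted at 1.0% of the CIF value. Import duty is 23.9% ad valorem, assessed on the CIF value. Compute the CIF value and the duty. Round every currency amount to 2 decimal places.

Let C be the CIF value. C = EXW price + pre-shipment costs + freight + 1.0% × C
C − 1.0% × C = 101729.10 + 1203.02 + 282.96 + 640.63 + 5647.75
0.99 × C = 109503.46
C = 109503.46 / 0.99 = 110609.56
Insurance premium = 1.0% × 110609.56 = 1106.10
Import duty = 110609.56 × 23.9% = 26435.68

CIF value: CHF 110609.56; import duty: CHF 26435.68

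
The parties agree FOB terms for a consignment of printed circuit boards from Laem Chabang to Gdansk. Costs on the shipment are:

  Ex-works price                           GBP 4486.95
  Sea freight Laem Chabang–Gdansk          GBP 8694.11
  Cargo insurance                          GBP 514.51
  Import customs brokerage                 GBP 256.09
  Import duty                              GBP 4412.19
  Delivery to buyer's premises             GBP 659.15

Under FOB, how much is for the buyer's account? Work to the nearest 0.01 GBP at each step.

Buyer's account: GBP 14536.05

FOB: the seller bears costs until goods are on board at the origin port; the buyer bears freight, insurance and all costs thereafter.
Seller's account: goods 4486.95 = 4486.95
Buyer's account: freight 8694.11 + insurance 514.51 + brokerage 256.09 + duty 4412.19 + delivery 659.15 = 14536.05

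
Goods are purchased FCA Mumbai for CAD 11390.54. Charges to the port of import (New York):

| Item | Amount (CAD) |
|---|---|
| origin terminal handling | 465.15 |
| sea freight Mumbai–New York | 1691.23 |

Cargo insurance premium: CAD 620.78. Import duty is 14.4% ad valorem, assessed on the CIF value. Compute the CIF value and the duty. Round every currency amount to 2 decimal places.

CIF value: CAD 14167.70; import duty: CAD 2040.15

CIF = FCA price + pre-shipment costs + freight + insurance
CIF = 11390.54 + 465.15 + 1691.23 + 620.78 = 14167.70
Import duty = 14167.70 × 14.4% = 2040.15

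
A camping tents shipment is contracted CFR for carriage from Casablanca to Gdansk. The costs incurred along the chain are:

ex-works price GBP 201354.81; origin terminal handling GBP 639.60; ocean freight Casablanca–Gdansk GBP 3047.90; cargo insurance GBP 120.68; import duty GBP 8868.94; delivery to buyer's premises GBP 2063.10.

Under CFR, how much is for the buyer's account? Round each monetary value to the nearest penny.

Buyer's account: GBP 11052.72

CFR: the seller pays costs through ocean freight to the destination port, but not insurance.
Seller's account: goods 201354.81 + origin terminal 639.60 + freight 3047.90 = 205042.31
Buyer's account: insurance 120.68 + duty 8868.94 + delivery 2063.10 = 11052.72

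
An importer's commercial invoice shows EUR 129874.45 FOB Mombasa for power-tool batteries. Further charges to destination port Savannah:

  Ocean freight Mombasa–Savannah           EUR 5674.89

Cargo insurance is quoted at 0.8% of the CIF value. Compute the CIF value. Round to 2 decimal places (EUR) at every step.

Let C be the CIF value. C = FOB price + freight + 0.8% × C
C − 0.8% × C = 129874.45 + 5674.89
0.992 × C = 135549.34
C = 135549.34 / 0.992 = 136642.48
Insurance premium = 0.8% × 136642.48 = 1093.14

CIF value: EUR 136642.48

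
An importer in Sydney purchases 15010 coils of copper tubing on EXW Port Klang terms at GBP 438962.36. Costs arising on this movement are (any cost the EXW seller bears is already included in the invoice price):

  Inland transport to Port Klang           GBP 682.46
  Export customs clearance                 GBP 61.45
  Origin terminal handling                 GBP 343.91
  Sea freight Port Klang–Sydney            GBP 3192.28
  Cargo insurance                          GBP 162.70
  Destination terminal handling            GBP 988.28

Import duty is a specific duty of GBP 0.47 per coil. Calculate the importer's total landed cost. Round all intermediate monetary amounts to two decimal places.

EXW: the seller makes goods available at their premises; the buyer bears all onward costs.
CIF value = EXW price + inland to port + export clearance + origin terminal + freight + insurance = 438962.36 + 682.46 + 61.45 + 343.91 + 3192.28 + 162.70 = 443405.16
Import duty = 15010 × 0.47 = 7054.70
Buyer bears: inland to port 682.46 + export clearance 61.45 + origin terminal 343.91 + freight 3192.28 + insurance 162.70 + destination terminal 988.28 + duty 7054.70 = 12485.78
Landed cost = invoice 438962.36 + 12485.78 = 451448.14

Total landed cost: GBP 451448.14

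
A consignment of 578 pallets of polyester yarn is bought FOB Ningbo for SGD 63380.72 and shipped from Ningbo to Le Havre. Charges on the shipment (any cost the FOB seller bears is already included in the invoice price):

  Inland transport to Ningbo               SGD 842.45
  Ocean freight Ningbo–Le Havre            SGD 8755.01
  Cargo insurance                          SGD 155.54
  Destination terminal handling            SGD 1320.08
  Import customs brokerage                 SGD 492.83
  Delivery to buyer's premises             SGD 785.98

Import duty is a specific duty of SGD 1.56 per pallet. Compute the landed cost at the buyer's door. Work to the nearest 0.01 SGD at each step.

FOB: the seller bears costs until goods are on board at the origin port; the buyer bears freight, insurance and all costs thereafter.
Already in the invoice (seller's account under FOB): inland to port — exclude.
CIF value = FOB price + freight + insurance = 63380.72 + 8755.01 + 155.54 = 72291.27
Import duty = 578 × 1.56 = 901.68
Buyer bears: freight 8755.01 + insurance 155.54 + destination terminal 1320.08 + brokerage 492.83 + delivery 785.98 + duty 901.68 = 12411.12
Landed cost = invoice 63380.72 + 12411.12 = 75791.84

Total landed cost: SGD 75791.84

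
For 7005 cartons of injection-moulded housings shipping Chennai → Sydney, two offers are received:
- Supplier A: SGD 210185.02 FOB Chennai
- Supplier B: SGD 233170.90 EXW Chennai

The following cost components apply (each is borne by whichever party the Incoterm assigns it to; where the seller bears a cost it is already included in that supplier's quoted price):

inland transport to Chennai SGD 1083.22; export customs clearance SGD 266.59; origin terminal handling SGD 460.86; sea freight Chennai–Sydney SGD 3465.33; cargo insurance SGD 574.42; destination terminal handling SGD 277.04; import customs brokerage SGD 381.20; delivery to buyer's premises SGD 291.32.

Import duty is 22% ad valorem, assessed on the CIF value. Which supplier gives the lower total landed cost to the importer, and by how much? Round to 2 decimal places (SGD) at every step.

Supplier A (FOB):
CIF value = FOB price + freight + insurance = 210185.02 + 3465.33 + 574.42 = 214224.77
Import duty = 214224.77 × 22% = 47129.45
Buyer bears (A): 3465.33 + 574.42 + 277.04 + 381.20 + 291.32 = 4989.31
Landed cost (A) = invoice 210185.02 + 4989.31 + duty 47129.45 = 262303.78
Supplier B (EXW):
CIF value = EXW price + inland to port + export clearance + origin terminal + freight + insurance = 233170.90 + 1083.22 + 266.59 + 460.86 + 3465.33 + 574.42 = 239021.32
Import duty = 239021.32 × 22% = 52584.69
Buyer bears (B): 1083.22 + 266.59 + 460.86 + 3465.33 + 574.42 + 277.04 + 381.20 + 291.32 = 6799.98
Landed cost (B) = invoice 233170.90 + 6799.98 + duty 52584.69 = 292555.57
Difference = |262303.78 − 292555.57| = 30251.79

Supplier A is cheaper by SGD 30251.79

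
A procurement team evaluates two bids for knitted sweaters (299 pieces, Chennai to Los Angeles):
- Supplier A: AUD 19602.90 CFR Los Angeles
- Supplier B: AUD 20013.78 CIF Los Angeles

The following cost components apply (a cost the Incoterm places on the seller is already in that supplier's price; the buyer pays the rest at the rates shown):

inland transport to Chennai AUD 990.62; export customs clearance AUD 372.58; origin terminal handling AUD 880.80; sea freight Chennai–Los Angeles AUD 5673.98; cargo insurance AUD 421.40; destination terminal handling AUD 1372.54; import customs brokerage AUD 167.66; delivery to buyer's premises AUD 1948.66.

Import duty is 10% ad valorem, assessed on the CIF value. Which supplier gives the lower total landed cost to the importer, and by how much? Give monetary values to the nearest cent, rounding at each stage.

Supplier B is cheaper by AUD 11.57

Supplier A (CFR):
CIF value = CFR price + insurance = 19602.90 + 421.40 = 20024.30
Import duty = 20024.30 × 10% = 2002.43
Buyer bears (A): 421.40 + 1372.54 + 167.66 + 1948.66 = 3910.26
Landed cost (A) = invoice 19602.90 + 3910.26 + duty 2002.43 = 25515.59
Supplier B (CIF):
The CIF price already equals the CIF value: 20013.78
Import duty = 20013.78 × 10% = 2001.38
Buyer bears (B): 1372.54 + 167.66 + 1948.66 = 3488.86
Landed cost (B) = invoice 20013.78 + 3488.86 + duty 2001.38 = 25504.02
Difference = |25515.59 − 25504.02| = 11.57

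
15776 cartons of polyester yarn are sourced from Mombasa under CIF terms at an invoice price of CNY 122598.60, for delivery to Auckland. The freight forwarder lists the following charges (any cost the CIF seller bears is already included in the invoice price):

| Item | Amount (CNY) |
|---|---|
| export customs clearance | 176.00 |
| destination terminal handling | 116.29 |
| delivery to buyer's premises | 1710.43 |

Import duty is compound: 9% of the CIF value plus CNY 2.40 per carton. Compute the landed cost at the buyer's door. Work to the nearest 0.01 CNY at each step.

CIF: the seller pays costs through ocean freight and marine insurance to the destination port.
Already in the invoice (seller's account under CIF): export clearance — exclude.
The CIF price already equals the CIF value: 122598.60
Ad valorem component: 122598.60 × 9% = 11033.87
Specific component: 15776 × 2.40 = 37862.40
Import duty = 11033.87 + 37862.40 = 48896.27
Buyer bears: destination terminal 116.29 + delivery 1710.43 + duty 48896.27 = 50722.99
Landed cost = invoice 122598.60 + 50722.99 = 173321.59

Total landed cost: CNY 173321.59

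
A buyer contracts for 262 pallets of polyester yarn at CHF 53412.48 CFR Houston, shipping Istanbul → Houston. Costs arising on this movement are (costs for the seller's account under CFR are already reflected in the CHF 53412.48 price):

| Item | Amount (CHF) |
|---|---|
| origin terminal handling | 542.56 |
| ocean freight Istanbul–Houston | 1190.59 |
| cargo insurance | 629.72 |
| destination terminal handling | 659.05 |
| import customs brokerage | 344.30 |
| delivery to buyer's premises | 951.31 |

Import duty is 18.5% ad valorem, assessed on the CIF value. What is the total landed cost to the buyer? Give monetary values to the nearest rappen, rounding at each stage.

CFR: the seller pays costs through ocean freight to the destination port, but not insurance.
Already in the invoice (seller's account under CFR): origin terminal, freight — exclude.
CIF value = CFR price + insurance = 53412.48 + 629.72 = 54042.20
Import duty = 54042.20 × 18.5% = 9997.81
Buyer bears: insurance 629.72 + destination terminal 659.05 + brokerage 344.30 + delivery 951.31 + duty 9997.81 = 12582.19
Landed cost = invoice 53412.48 + 12582.19 = 65994.67

Total landed cost: CHF 65994.67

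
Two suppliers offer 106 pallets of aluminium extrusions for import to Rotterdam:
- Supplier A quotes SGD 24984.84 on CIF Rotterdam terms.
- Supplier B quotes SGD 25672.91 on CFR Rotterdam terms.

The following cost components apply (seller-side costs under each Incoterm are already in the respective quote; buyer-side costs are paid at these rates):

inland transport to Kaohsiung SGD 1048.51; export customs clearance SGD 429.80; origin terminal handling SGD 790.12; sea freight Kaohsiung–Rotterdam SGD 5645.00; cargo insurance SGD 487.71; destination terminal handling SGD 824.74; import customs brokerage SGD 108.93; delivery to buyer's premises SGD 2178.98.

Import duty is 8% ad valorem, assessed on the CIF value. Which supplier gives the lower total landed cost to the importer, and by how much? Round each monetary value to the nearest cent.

Supplier A (CIF):
The CIF price already equals the CIF value: 24984.84
Import duty = 24984.84 × 8% = 1998.79
Buyer bears (A): 824.74 + 108.93 + 2178.98 = 3112.65
Landed cost (A) = invoice 24984.84 + 3112.65 + duty 1998.79 = 30096.28
Supplier B (CFR):
CIF value = CFR price + insurance = 25672.91 + 487.71 = 26160.62
Import duty = 26160.62 × 8% = 2092.85
Buyer bears (B): 487.71 + 824.74 + 108.93 + 2178.98 = 3600.36
Landed cost (B) = invoice 25672.91 + 3600.36 + duty 2092.85 = 31366.12
Difference = |30096.28 − 31366.12| = 1269.84

Supplier A is cheaper by SGD 1269.84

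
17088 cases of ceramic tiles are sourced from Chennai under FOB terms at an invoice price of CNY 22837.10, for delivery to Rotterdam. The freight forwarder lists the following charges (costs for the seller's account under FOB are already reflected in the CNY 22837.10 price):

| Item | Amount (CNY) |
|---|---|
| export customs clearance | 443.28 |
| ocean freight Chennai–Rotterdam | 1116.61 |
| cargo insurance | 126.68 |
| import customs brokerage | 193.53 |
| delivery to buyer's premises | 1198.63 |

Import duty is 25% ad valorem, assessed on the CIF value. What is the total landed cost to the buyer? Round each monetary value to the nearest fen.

FOB: the seller bears costs until goods are on board at the origin port; the buyer bears freight, insurance and all costs thereafter.
Already in the invoice (seller's account under FOB): export clearance — exclude.
CIF value = FOB price + freight + insurance = 22837.10 + 1116.61 + 126.68 = 24080.39
Import duty = 24080.39 × 25% = 6020.10
Buyer bears: freight 1116.61 + insurance 126.68 + brokerage 193.53 + delivery 1198.63 + duty 6020.10 = 8655.55
Landed cost = invoice 22837.10 + 8655.55 = 31492.65

Total landed cost: CNY 31492.65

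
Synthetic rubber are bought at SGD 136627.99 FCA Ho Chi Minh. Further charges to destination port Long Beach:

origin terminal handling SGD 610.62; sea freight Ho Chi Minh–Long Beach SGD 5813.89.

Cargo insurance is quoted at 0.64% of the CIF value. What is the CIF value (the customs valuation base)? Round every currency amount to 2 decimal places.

CIF value: SGD 143973.93

Let C be the CIF value. C = FCA price + pre-shipment costs + freight + 0.64% × C
C − 0.64% × C = 136627.99 + 610.62 + 5813.89
0.9936 × C = 143052.50
C = 143052.50 / 0.9936 = 143973.93
Insurance premium = 0.64% × 143973.93 = 921.43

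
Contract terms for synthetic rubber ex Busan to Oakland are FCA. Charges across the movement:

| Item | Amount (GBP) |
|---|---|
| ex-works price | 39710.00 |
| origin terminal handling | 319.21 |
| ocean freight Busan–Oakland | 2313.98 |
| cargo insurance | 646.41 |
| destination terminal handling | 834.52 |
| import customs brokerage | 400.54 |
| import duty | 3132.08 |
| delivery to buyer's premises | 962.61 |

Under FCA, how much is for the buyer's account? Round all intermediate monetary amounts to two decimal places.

FCA: the seller delivers export-cleared goods to the carrier; the buyer bears costs from that point.
Seller's account: goods 39710.00 = 39710.00
Buyer's account: origin terminal 319.21 + freight 2313.98 + insurance 646.41 + destination terminal 834.52 + brokerage 400.54 + duty 3132.08 + delivery 962.61 = 8609.35

Buyer's account: GBP 8609.35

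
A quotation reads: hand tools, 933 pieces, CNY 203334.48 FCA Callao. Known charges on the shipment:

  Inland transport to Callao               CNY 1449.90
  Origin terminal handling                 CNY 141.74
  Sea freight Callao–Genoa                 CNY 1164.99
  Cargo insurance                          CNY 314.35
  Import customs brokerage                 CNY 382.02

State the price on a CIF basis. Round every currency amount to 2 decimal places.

CIF price: CNY 204955.56

Not relevant to the conversion: inland to port — on the seller under both FCA and CIF; already in the FCA price and stays in the CIF price. brokerage — on the buyer under both terms; not part of either seller's price.
From FCA to CIF, the seller additionally bears: origin terminal, freight, insurance.
CIF price = 203334.48 + 141.74 + 1164.99 + 314.35 = 204955.56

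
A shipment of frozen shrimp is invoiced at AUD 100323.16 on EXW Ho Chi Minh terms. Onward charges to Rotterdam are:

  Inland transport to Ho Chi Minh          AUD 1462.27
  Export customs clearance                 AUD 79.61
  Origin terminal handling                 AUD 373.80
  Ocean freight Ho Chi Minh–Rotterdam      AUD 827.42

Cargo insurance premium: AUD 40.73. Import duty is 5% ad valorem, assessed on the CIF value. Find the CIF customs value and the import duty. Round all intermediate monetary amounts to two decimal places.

CIF = EXW price + pre-shipment costs + freight + insurance
CIF = 100323.16 + 1462.27 + 79.61 + 373.80 + 827.42 + 40.73 = 103106.99
Import duty = 103106.99 × 5% = 5155.35

CIF value: AUD 103106.99; import duty: AUD 5155.35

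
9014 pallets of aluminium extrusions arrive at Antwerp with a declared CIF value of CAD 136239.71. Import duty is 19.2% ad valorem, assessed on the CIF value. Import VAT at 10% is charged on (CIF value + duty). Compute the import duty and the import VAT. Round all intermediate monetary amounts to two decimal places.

Import duty: CAD 26158.02; import VAT: CAD 16239.77

Import duty = 136239.71 × 19.2% = 26158.02
VAT base = CIF + duty = 136239.71 + 26158.02 = 162397.73
Import VAT = 162397.73 × 10% = 16239.77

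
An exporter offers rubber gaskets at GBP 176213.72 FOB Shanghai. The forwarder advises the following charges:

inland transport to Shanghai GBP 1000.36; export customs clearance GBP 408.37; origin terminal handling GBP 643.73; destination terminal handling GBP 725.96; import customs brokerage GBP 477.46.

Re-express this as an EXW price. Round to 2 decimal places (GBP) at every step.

Not relevant to the conversion: brokerage, destination terminal — on the buyer under both terms; not part of either seller's price.
From FOB to EXW, the seller no longer bears: inland to port, export clearance, origin terminal.
EXW price = 176213.72 − 1000.36 − 408.37 − 643.73 = 174161.26

EXW price: GBP 174161.26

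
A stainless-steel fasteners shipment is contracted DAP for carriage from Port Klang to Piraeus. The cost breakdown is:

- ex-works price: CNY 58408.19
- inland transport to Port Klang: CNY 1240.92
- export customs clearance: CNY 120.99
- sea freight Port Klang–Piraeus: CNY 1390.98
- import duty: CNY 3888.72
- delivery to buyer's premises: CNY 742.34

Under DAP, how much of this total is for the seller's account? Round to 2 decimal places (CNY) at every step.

DAP: the seller bears all costs to the named destination except import duty and clearance.
Seller's account: goods 58408.19 + inland to port 1240.92 + export clearance 120.99 + freight 1390.98 + delivery 742.34 = 61903.42
Buyer's account: duty 3888.72 = 3888.72

Seller's account: CNY 61903.42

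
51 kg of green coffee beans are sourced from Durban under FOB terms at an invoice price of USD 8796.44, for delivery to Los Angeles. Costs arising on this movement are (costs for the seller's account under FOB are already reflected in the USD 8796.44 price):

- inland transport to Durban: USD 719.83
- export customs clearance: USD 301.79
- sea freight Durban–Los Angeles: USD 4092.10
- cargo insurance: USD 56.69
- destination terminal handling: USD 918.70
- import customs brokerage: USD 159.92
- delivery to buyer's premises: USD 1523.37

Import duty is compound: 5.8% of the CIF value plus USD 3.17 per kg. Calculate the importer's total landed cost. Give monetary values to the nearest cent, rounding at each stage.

FOB: the seller bears costs until goods are on board at the origin port; the buyer bears freight, insurance and all costs thereafter.
Already in the invoice (seller's account under FOB): inland to port, export clearance — exclude.
CIF value = FOB price + freight + insurance = 8796.44 + 4092.10 + 56.69 = 12945.23
Ad valorem component: 12945.23 × 5.8% = 750.82
Specific component: 51 × 3.17 = 161.67
Import duty = 750.82 + 161.67 = 912.49
Buyer bears: freight 4092.10 + insurance 56.69 + destination terminal 918.70 + brokerage 159.92 + delivery 1523.37 + duty 912.49 = 7663.27
Landed cost = invoice 8796.44 + 7663.27 = 16459.71

Total landed cost: USD 16459.71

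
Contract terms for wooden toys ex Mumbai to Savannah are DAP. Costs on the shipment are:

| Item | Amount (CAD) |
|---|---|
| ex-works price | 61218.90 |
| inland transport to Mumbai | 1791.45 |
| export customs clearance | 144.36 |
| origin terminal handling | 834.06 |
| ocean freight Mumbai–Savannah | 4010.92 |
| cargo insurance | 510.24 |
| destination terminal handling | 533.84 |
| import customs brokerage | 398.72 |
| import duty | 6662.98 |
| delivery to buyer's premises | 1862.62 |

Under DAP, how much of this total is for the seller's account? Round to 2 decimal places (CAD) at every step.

Seller's account: CAD 70906.39

DAP: the seller bears all costs to the named destination except import duty and clearance.
Seller's account: goods 61218.90 + inland to port 1791.45 + export clearance 144.36 + origin terminal 834.06 + freight 4010.92 + insurance 510.24 + destination terminal 533.84 + delivery 1862.62 = 70906.39
Buyer's account: brokerage 398.72 + duty 6662.98 = 7061.70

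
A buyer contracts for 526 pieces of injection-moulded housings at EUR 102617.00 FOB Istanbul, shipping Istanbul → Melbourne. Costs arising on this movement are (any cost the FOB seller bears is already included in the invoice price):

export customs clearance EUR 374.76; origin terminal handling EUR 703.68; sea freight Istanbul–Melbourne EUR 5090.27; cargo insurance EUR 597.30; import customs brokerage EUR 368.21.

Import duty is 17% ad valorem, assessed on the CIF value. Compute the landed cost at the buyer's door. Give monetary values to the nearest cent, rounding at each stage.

FOB: the seller bears costs until goods are on board at the origin port; the buyer bears freight, insurance and all costs thereafter.
Already in the invoice (seller's account under FOB): export clearance, origin terminal — exclude.
CIF value = FOB price + freight + insurance = 102617.00 + 5090.27 + 597.30 = 108304.57
Import duty = 108304.57 × 17% = 18411.78
Buyer bears: freight 5090.27 + insurance 597.30 + brokerage 368.21 + duty 18411.78 = 24467.56
Landed cost = invoice 102617.00 + 24467.56 = 127084.56

Total landed cost: EUR 127084.56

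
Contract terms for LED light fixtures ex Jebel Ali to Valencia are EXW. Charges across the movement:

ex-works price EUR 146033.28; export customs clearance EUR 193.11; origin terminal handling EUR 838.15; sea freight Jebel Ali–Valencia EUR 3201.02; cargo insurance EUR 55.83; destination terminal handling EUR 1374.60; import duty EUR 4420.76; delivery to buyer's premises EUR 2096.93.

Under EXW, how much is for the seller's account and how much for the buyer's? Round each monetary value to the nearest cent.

Seller: EUR 146033.28; buyer: EUR 12180.40

EXW: the seller makes goods available at their premises; the buyer bears all onward costs.
Seller's account: goods 146033.28 = 146033.28
Buyer's account: export clearance 193.11 + origin terminal 838.15 + freight 3201.02 + insurance 55.83 + destination terminal 1374.60 + duty 4420.76 + delivery 2096.93 = 12180.40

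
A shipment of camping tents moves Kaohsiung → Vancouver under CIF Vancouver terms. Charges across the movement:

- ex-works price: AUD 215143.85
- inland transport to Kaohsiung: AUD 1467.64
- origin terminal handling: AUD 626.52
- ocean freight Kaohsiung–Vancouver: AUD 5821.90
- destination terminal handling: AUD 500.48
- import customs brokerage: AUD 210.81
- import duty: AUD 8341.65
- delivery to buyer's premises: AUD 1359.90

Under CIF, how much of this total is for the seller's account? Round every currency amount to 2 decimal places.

Seller's account: AUD 223059.91

CIF: the seller pays costs through ocean freight and marine insurance to the destination port.
Seller's account: goods 215143.85 + inland to port 1467.64 + origin terminal 626.52 + freight 5821.90 = 223059.91
Buyer's account: destination terminal 500.48 + brokerage 210.81 + duty 8341.65 + delivery 1359.90 = 10412.84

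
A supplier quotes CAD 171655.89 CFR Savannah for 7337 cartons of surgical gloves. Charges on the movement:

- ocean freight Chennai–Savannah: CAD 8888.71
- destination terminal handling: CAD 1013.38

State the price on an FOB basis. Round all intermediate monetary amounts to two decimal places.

Not relevant to the conversion: destination terminal — on the buyer under both terms; not part of either seller's price.
From CFR to FOB, the seller no longer bears: freight.
FOB price = 171655.89 − 8888.71 = 162767.18

FOB price: CAD 162767.18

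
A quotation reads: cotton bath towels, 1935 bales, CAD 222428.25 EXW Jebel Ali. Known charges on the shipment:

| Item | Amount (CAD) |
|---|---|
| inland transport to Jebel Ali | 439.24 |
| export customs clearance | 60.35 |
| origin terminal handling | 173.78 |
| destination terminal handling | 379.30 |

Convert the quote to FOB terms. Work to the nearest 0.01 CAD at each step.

FOB price: CAD 223101.62

Not relevant to the conversion: destination terminal — on the buyer under both terms; not part of either seller's price.
From EXW to FOB, the seller additionally bears: inland to port, export clearance, origin terminal.
FOB price = 222428.25 + 439.24 + 60.35 + 173.78 = 223101.62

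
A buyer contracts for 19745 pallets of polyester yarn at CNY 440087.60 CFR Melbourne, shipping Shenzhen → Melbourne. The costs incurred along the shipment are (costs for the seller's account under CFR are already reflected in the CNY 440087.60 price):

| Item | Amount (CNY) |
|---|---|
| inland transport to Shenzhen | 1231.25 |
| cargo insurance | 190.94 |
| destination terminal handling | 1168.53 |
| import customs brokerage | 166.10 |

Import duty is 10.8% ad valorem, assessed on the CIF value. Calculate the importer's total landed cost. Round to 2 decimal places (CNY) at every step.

Total landed cost: CNY 489163.25

CFR: the seller pays costs through ocean freight to the destination port, but not insurance.
Already in the invoice (seller's account under CFR): inland to port — exclude.
CIF value = CFR price + insurance = 440087.60 + 190.94 = 440278.54
Import duty = 440278.54 × 10.8% = 47550.08
Buyer bears: insurance 190.94 + destination terminal 1168.53 + brokerage 166.10 + duty 47550.08 = 49075.65
Landed cost = invoice 440087.60 + 49075.65 = 489163.25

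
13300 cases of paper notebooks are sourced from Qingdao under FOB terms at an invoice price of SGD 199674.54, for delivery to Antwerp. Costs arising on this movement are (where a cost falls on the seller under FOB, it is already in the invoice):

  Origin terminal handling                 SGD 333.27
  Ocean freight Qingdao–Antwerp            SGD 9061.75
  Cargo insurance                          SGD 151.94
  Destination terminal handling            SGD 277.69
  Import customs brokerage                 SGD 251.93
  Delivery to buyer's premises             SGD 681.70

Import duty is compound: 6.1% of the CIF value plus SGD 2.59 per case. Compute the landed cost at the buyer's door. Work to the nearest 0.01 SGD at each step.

FOB: the seller bears costs until goods are on board at the origin port; the buyer bears freight, insurance and all costs thereafter.
Already in the invoice (seller's account under FOB): origin terminal — exclude.
CIF value = FOB price + freight + insurance = 199674.54 + 9061.75 + 151.94 = 208888.23
Ad valorem component: 208888.23 × 6.1% = 12742.18
Specific component: 13300 × 2.59 = 34447.00
Import duty = 12742.18 + 34447.00 = 47189.18
Buyer bears: freight 9061.75 + insurance 151.94 + destination terminal 277.69 + brokerage 251.93 + delivery 681.70 + duty 47189.18 = 57614.19
Landed cost = invoice 199674.54 + 57614.19 = 257288.73

Total landed cost: SGD 257288.73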